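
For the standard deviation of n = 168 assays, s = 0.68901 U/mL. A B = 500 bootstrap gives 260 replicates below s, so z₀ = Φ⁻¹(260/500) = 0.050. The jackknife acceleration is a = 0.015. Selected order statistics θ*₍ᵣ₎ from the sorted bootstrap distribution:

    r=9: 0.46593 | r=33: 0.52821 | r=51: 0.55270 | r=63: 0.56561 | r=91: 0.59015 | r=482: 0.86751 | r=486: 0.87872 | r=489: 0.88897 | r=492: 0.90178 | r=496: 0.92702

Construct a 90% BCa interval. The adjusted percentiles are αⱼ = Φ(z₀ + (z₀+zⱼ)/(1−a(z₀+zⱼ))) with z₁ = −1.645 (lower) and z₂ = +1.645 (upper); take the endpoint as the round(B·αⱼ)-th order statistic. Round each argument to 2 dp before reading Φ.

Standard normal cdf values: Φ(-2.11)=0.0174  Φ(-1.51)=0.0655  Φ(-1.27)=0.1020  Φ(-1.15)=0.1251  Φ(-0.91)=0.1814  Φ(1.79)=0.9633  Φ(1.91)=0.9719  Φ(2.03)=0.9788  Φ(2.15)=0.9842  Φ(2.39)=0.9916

(0.52821, 0.86751)

Lower: z₀ + z₁ = 0.050 + (-1.645) = -1.595; 1 − a(z₀+z₁) = 1 − (0.015)(-1.595) = 1.0239; argument = 0.050 + (-1.595)/1.0239 = -1.5077 → -1.51.
α₁ = Φ(-1.51) = 0.0655; rank = round(500 × 0.0655) = 33; θ*₍33₎ = 0.52821.
Upper: z₀ + z₂ = 1.695; 1 − a(z₀+z₂) = 0.9746; argument = 1.7892 → 1.79; α₂ = 0.9633; rank = 482; θ*₍482₎ = 0.86751.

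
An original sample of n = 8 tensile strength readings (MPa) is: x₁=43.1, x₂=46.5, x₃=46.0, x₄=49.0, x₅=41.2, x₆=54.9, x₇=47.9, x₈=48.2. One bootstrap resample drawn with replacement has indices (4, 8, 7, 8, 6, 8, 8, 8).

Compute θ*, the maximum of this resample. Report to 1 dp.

θ* = 54.9

Resample values: 49.0, 48.2, 47.9, 48.2, 54.9, 48.2, 48.2, 48.2.
Maximum = 54.9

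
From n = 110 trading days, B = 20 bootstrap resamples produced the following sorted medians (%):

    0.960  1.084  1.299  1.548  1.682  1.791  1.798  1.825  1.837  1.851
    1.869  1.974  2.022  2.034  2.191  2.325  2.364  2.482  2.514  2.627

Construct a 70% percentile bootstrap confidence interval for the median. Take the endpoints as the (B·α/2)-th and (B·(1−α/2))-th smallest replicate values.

α = 0.30; lower rank = 20 × 0.150 = 3; upper rank = 20 × 0.850 = 17.
The 3rd smallest replicate is 1.299; the 17th is 2.364.

(1.299, 2.364)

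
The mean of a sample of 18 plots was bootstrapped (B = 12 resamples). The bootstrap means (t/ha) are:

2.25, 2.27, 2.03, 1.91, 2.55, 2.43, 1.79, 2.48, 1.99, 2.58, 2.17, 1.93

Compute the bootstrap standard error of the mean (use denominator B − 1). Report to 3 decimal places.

Bootstrap SE is the standard deviation of the 12 replicate means.
Mean of replicates: (2.25 + 2.27 + 2.03 + 1.91 + 2.55 + 2.43 + 1.79 + 2.48 + 1.99 + 2.58 + 2.17 + 1.93) / 12 = 26.3800 / 12 = 2.1983
Sum of squared deviations: (+0.0517)² + (+0.0717)² + (−0.1683)² + (−0.2883)² + (+0.3517)² + (+0.2317)² + (−0.4083)² + (+0.2817)² + (−0.2083)² + (+0.3817)² + (−0.0283)² + (−0.2683)² = 0.8046
Variance = 0.8046 / 11 = 0.0731
SE* = √0.0731

SE* = 0.270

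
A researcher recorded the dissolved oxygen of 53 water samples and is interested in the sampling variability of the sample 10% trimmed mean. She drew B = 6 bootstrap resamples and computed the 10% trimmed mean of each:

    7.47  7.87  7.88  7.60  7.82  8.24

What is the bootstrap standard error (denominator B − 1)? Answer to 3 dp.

Bootstrap SE is the standard deviation of the 6 replicate 10% trimmed means.
Mean of replicates: (7.47 + 7.87 + 7.88 + 7.60 + 7.82 + 8.24) / 6 = 46.8800 / 6 = 7.8133
Sum of squared deviations: (−0.3433)² + (+0.0567)² + (+0.0667)² + (−0.2133)² + (+0.0067)² + (+0.4267)² = 0.3531
Variance = 0.3531 / 5 = 0.0706
SE* = √0.0706

SE* = 0.266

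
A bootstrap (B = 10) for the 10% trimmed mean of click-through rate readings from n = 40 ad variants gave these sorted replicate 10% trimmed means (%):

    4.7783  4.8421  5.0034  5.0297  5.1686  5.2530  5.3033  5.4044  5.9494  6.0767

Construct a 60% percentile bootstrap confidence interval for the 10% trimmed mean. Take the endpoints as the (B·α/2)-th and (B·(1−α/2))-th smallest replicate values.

(4.8421, 5.4044)

α = 0.40; lower rank = 10 × 0.200 = 2; upper rank = 10 × 0.800 = 8.
The 2nd smallest replicate is 4.8421; the 8th is 5.4044.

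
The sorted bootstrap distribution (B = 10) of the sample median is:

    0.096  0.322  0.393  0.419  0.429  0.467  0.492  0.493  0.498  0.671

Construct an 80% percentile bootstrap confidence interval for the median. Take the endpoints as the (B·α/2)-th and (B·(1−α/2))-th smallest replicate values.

α = 0.20; lower rank = 10 × 0.100 = 1; upper rank = 10 × 0.900 = 9.
The 1st smallest replicate is 0.096; the 9th is 0.498.

(0.096, 0.498)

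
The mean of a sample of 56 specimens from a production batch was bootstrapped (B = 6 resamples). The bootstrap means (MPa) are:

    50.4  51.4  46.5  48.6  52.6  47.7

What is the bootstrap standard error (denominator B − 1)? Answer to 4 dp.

Bootstrap SE is the standard deviation of the 6 replicate means.
Mean of replicates: (50.4 + 51.4 + 46.5 + 48.6 + 52.6 + 47.7) / 6 = 297.20000 / 6 = 49.53333
Sum of squared deviations: (+0.86667)² + (+1.86667)² + (−3.03333)² + (−0.93333)² + (+3.06667)² + (−1.83333)² = 27.07333
Variance = 27.07333 / 5 = 5.41467
SE* = √5.41467

SE* = 2.3269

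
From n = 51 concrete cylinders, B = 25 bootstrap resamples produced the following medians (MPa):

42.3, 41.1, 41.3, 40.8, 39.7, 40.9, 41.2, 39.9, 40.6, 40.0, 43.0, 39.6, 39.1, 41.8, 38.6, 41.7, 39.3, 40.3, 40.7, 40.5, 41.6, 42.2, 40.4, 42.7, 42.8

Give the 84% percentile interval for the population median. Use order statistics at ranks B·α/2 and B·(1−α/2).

Sorted replicates: 38.6, 39.1, 39.3, 39.6, 39.7, 39.9, 40.0, 40.3, 40.4, 40.5, 40.6, 40.7, 40.8, 40.9, 41.1, 41.2, 41.3, 41.6, 41.7, 41.8, 42.2, 42.3, 42.7, 42.8, 43.0
α = 0.16; lower rank = 25 × 0.080 = 2; upper rank = 25 × 0.920 = 23.
The 2nd smallest replicate is 39.1; the 23rd is 42.7.

(39.1, 42.7)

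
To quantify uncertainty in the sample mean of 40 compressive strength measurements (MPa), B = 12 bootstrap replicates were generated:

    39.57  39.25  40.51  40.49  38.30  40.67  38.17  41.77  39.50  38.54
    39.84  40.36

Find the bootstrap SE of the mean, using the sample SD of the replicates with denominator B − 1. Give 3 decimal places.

Bootstrap SE is the standard deviation of the 12 replicate means.
Mean of replicates: (39.57 + 39.25 + 40.51 + 40.49 + 38.30 + 40.67 + 38.17 + 41.77 + 39.50 + 38.54 + 39.84 + 40.36) / 12 = 476.9700 / 12 = 39.7475
Sum of squared deviations: (−0.1775)² + (−0.4975)² + (+0.7625)² + (+0.7425)² + (−1.4475)² + (+0.9225)² + (−1.5775)² + (+2.0225)² + (−0.2475)² + (−1.2075)² + (+0.0925)² + (+0.6125)² = 12.8400
Variance = 12.8400 / 11 = 1.1673
SE* = √1.1673

SE* = 1.080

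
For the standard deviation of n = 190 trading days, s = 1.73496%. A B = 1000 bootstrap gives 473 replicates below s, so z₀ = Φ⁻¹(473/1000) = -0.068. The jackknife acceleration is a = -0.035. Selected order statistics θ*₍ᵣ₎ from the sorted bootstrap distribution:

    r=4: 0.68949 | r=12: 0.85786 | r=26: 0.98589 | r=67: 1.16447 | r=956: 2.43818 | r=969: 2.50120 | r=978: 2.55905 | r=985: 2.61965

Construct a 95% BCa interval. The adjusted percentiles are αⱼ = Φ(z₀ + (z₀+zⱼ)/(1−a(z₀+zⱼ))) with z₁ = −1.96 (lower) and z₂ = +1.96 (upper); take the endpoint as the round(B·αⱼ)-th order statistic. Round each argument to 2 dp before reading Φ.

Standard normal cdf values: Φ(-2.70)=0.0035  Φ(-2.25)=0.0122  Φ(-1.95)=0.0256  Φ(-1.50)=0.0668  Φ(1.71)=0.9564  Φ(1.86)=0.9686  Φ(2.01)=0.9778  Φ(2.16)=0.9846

Lower: z₀ + z₁ = -0.068 + (-1.960) = -2.028; 1 − a(z₀+z₁) = 1 − (-0.035)(-2.028) = 0.9290; argument = -0.068 + (-2.028)/0.9290 = -2.2509 → -2.25.
α₁ = Φ(-2.25) = 0.0122; rank = round(1000 × 0.0122) = 12; θ*₍12₎ = 0.85786.
Upper: z₀ + z₂ = 1.892; 1 − a(z₀+z₂) = 1.0662; argument = 1.7065 → 1.71; α₂ = 0.9564; rank = 956; θ*₍956₎ = 2.43818.

(0.85786, 2.43818)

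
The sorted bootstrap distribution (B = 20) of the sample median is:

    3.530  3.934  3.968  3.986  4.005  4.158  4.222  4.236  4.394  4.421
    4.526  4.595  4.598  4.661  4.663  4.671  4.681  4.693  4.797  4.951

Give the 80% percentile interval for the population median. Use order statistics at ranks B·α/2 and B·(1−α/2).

α = 0.20; lower rank = 20 × 0.100 = 2; upper rank = 20 × 0.900 = 18.
The 2nd smallest replicate is 3.934; the 18th is 4.693.

(3.934, 4.693)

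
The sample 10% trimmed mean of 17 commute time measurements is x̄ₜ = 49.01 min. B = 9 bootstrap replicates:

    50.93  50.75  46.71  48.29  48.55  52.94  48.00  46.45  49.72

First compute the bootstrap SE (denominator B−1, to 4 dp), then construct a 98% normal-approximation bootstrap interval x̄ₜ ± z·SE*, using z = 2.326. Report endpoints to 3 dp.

Mean of replicates = 49.1489; sum of squared deviations = 36.0831; SE* = √(36.0831/8) = 2.1238
Margin = 2.326 × 2.1238 = 4.9400
Interval: 49.01 ± 4.9400

(44.070, 53.950)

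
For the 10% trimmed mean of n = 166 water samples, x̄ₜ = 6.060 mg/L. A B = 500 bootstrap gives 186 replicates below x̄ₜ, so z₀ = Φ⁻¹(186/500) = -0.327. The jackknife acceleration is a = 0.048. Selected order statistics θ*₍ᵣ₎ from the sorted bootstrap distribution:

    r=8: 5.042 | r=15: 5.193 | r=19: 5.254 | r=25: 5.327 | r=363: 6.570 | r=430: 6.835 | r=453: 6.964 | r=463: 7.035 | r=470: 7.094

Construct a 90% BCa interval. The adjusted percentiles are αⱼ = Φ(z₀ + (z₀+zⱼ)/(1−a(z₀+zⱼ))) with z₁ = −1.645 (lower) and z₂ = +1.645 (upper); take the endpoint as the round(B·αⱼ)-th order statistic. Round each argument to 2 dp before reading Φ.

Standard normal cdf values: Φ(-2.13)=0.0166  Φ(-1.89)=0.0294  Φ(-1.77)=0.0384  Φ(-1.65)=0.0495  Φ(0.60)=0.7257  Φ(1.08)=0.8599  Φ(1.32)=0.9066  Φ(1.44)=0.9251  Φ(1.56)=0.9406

Lower: z₀ + z₁ = -0.327 + (-1.645) = -1.972; 1 − a(z₀+z₁) = 1 − (0.048)(-1.972) = 1.0947; argument = -0.327 + (-1.972)/1.0947 = -2.1285 → -2.13.
α₁ = Φ(-2.13) = 0.0166; rank = round(500 × 0.0166) = 8; θ*₍8₎ = 5.042.
Upper: z₀ + z₂ = 1.318; 1 − a(z₀+z₂) = 0.9367; argument = 1.0800 → 1.08; α₂ = 0.8599; rank = 430; θ*₍430₎ = 6.835.

(5.042, 6.835)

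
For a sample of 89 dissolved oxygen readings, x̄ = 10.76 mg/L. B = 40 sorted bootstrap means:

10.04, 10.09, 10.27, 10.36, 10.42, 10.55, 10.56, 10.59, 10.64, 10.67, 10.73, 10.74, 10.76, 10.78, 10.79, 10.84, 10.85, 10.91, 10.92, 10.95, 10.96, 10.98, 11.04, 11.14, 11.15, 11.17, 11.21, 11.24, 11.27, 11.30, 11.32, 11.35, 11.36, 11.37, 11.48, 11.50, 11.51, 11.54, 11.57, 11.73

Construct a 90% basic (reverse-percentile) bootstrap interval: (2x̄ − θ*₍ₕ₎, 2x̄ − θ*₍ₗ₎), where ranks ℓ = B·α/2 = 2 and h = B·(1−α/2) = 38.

(9.98, 11.43)

Percentile endpoints at ranks 2 and 38: θ*₍2₎ = 10.09, θ*₍38₎ = 11.54.
Basic interval reflects these around x̄:
  lower = 2 × 10.76 − 11.54 = 9.98
  upper = 2 × 10.76 − 10.09 = 11.43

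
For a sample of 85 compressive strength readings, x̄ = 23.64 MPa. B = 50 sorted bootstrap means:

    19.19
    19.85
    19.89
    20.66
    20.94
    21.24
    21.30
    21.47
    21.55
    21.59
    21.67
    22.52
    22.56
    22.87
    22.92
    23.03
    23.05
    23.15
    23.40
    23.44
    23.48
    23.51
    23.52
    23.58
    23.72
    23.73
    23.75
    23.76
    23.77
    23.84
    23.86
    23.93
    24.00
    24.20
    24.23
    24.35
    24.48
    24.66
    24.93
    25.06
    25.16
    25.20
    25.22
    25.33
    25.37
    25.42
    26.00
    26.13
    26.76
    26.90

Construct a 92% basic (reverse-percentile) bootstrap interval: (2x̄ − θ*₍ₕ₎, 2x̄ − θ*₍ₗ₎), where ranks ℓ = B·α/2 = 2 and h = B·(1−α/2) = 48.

(21.15, 27.43)

Percentile endpoints at ranks 2 and 48: θ*₍2₎ = 19.85, θ*₍48₎ = 26.13.
Basic interval reflects these around x̄:
  lower = 2 × 23.64 − 26.13 = 21.15
  upper = 2 × 23.64 − 19.85 = 27.43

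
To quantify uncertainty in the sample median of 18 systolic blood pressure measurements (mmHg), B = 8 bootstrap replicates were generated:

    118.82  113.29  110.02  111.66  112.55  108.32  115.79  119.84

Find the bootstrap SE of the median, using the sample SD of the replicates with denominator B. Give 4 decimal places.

Bootstrap SE is the standard deviation of the 8 replicate medians.
Mean of replicates: (118.82 + 113.29 + 110.02 + 111.66 + 112.55 + 108.32 + 115.79 + 119.84) / 8 = 910.29000 / 8 = 113.78625
Sum of squared deviations: (+5.03375)² + (−0.49625)² + (−3.76625)² + (−2.12625)² + (−1.23625)² + (−5.46625)² + (+2.00375)² + (+6.05375)² = 116.36159
Variance = 116.36159 / 8 = 14.54520
SE* = √14.54520

SE* = 3.8138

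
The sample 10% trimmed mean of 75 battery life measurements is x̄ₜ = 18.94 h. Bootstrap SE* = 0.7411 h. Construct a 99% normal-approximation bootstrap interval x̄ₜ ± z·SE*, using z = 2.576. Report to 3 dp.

(17.031, 20.849)

Margin = 2.576 × 0.7411 = 1.9091
Interval: 18.94 ± 1.9091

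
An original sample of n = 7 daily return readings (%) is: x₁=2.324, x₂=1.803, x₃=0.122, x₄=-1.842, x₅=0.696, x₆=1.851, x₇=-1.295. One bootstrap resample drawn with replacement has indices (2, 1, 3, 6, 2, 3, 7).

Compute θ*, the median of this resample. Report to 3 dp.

θ* = 1.803

Resample values: 1.803, 2.324, 0.122, 1.851, 1.803, 0.122, -1.295.
Sorted: -1.295, 0.122, 0.122, 1.803, 1.803, 1.851, 2.324
Median = middle value = 1.803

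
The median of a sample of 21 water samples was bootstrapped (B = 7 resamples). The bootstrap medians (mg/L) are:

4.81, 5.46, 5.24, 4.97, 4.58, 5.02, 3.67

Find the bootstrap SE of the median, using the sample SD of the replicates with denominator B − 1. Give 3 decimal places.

Bootstrap SE is the standard deviation of the 7 replicate medians.
Mean of replicates: (4.81 + 5.46 + 5.24 + 4.97 + 4.58 + 5.02 + 3.67) / 7 = 33.7500 / 7 = 4.8214
Sum of squared deviations: (−0.0114)² + (+0.6386)² + (+0.4186)² + (+0.1486)² + (−0.2414)² + (+0.1986)² + (−1.1514)² = 2.0287
Variance = 2.0287 / 6 = 0.3381
SE* = √0.3381

SE* = 0.581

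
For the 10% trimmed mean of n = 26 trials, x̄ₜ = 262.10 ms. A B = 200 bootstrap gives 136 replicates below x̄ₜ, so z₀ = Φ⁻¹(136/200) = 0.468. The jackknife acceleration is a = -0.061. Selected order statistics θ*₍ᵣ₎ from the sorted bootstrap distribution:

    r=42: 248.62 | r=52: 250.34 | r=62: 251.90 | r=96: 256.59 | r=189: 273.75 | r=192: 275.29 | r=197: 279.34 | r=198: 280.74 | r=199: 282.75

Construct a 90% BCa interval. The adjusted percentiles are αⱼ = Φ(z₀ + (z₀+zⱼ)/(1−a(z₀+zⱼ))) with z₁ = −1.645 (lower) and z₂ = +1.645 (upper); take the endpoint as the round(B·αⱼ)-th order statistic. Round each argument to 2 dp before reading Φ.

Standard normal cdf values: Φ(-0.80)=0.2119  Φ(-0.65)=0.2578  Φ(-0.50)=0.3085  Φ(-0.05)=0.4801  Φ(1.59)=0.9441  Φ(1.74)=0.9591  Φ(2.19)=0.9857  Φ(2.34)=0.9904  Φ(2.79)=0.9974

(248.62, 280.74)

Lower: z₀ + z₁ = 0.468 + (-1.645) = -1.177; 1 − a(z₀+z₁) = 1 − (-0.061)(-1.177) = 0.9282; argument = 0.468 + (-1.177)/0.9282 = -0.8000 → -0.80.
α₁ = Φ(-0.80) = 0.2119; rank = round(200 × 0.2119) = 42; θ*₍42₎ = 248.62.
Upper: z₀ + z₂ = 2.113; 1 − a(z₀+z₂) = 1.1289; argument = 2.3397 → 2.34; α₂ = 0.9904; rank = 198; θ*₍198₎ = 280.74.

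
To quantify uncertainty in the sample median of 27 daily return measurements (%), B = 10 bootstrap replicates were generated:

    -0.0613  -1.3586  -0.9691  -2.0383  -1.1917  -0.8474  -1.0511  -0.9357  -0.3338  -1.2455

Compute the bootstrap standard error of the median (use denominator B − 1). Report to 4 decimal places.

Bootstrap SE is the standard deviation of the 10 replicate medians.
Mean of replicates: ((-0.0613) + (-1.3586) + (-0.9691) + (-2.0383) + (-1.1917) + (-0.8474) + (-1.0511) + (-0.9357) + (-0.3338) + (-1.2455)) / 10 = -10.03250 / 10 = -1.00325
Sum of squared deviations: (+0.94195)² + (−0.35535)² + (+0.03415)² + (−1.03505)² + (−0.18845)² + (+0.15585)² + (−0.04785)² + (+0.06755)² + (+0.66945)² + (−0.24225)² = 2.65954
Variance = 2.65954 / 9 = 0.29550
SE* = √0.29550

SE* = 0.5436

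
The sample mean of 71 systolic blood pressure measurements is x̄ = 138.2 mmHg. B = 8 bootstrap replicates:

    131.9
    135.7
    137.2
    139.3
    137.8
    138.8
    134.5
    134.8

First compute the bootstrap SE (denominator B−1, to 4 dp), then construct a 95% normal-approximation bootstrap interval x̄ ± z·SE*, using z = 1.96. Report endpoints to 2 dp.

(133.31, 143.09)

Mean of replicates = 136.2500; sum of squared deviations = 43.5000; SE* = √(43.5000/7) = 2.4928
Margin = 1.96 × 2.4928 = 4.886
Interval: 138.2 ± 4.886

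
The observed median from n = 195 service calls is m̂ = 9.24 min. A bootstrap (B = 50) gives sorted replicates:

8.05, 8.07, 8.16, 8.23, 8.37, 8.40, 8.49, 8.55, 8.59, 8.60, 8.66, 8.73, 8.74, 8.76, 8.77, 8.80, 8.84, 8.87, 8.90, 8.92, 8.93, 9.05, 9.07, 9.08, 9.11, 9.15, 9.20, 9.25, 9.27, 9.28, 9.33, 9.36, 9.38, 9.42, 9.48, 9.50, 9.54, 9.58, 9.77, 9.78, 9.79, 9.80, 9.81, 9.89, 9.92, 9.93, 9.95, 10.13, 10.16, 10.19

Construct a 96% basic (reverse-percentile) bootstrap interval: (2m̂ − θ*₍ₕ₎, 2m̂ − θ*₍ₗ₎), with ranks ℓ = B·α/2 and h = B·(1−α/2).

Percentile endpoints at ranks 1 and 49: θ*₍1₎ = 8.05, θ*₍49₎ = 10.16.
Basic interval reflects these around m̂:
  lower = 2 × 9.24 − 10.16 = 8.32
  upper = 2 × 9.24 − 8.05 = 10.43

(8.32, 10.43)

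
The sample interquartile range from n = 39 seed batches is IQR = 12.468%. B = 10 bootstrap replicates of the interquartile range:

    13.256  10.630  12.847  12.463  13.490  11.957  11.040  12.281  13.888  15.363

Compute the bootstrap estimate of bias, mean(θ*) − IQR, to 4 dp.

mean(θ*) = (13.256 + 10.630 + 12.847 + 12.463 + 13.490 + 11.957 + 11.040 + 12.281 + 13.888 + 15.363) / 10 = 12.72150
bias = 12.72150 − 12.468

bias = +0.2535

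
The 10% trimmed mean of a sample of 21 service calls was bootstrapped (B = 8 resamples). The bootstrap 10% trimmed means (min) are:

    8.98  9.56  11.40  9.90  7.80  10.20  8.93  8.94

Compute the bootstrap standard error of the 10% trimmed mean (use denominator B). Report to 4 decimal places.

Bootstrap SE is the standard deviation of the 8 replicate 10% trimmed means.
Mean of replicates: (8.98 + 9.56 + 11.40 + 9.90 + 7.80 + 10.20 + 8.93 + 8.94) / 8 = 75.71000 / 8 = 9.46375
Sum of squared deviations: (−0.48375)² + (+0.09625)² + (+1.93625)² + (+0.43625)² + (−1.66375)² + (+0.73625)² + (−0.53375)² + (−0.52375)² = 8.05199
Variance = 8.05199 / 8 = 1.00650
SE* = √1.00650

SE* = 1.0032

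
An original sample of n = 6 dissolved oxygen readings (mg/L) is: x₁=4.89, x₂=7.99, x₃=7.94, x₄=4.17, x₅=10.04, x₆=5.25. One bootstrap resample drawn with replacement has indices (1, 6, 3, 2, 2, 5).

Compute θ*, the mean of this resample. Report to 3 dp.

Resample values: 4.89, 5.25, 7.94, 7.99, 7.99, 10.04.
Mean = (4.89 + 5.25 + 7.94 + 7.99 + 7.99 + 10.04) / 6 = 44.100 / 6 = 7.350

θ* = 7.350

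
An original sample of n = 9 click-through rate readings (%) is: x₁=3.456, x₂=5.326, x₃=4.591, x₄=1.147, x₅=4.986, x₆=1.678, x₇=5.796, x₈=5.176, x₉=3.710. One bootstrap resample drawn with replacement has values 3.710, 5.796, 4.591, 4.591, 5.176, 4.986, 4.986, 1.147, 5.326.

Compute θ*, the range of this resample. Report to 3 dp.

θ* = 4.649

Range = 5.796 − 1.147 = 4.649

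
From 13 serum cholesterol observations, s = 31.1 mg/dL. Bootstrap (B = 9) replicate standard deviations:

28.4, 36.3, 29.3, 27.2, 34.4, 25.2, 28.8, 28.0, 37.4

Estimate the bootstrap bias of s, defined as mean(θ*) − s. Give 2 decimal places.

mean(θ*) = (28.4 + 36.3 + 29.3 + 27.2 + 34.4 + 25.2 + 28.8 + 28.0 + 37.4) / 9 = 30.556
bias = 30.556 − 31.1

bias = −0.54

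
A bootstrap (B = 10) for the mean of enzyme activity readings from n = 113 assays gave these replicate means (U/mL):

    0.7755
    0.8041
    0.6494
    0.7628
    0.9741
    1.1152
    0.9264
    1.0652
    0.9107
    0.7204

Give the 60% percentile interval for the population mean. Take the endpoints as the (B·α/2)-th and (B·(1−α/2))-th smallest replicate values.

(0.7204, 0.9741)

Sorted replicates: 0.6494, 0.7204, 0.7628, 0.7755, 0.8041, 0.9107, 0.9264, 0.9741, 1.0652, 1.1152
α = 0.40; lower rank = 10 × 0.200 = 2; upper rank = 10 × 0.800 = 8.
The 2nd smallest replicate is 0.7204; the 8th is 0.9741.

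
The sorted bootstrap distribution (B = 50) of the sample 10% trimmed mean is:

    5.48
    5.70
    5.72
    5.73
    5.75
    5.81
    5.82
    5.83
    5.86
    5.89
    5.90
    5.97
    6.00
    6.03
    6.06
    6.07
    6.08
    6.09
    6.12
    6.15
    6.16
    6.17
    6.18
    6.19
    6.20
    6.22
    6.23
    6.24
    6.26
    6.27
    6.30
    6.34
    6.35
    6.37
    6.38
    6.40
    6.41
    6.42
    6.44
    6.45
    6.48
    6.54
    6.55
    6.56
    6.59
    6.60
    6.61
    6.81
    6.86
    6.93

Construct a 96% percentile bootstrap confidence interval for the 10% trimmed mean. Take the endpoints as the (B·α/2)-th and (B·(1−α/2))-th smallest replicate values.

α = 0.04; lower rank = 50 × 0.020 = 1; upper rank = 50 × 0.980 = 49.
The 1st smallest replicate is 5.48; the 49th is 6.86.

(5.48, 6.86)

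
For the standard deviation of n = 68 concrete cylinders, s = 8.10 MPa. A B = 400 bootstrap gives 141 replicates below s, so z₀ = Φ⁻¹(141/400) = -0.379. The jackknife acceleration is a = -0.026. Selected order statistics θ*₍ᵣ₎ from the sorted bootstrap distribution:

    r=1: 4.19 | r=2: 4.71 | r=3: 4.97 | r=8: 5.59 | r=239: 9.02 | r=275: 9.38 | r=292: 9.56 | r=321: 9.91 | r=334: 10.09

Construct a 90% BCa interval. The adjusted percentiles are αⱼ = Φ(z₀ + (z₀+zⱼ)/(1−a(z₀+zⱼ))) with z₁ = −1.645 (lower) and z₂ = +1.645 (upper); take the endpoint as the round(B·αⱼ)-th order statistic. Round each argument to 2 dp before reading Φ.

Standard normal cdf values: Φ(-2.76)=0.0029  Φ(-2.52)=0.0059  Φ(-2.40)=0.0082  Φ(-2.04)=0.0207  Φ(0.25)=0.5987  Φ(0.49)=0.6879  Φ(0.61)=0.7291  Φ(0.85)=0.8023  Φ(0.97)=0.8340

(4.71, 9.91)

Lower: z₀ + z₁ = -0.379 + (-1.645) = -2.024; 1 − a(z₀+z₁) = 1 − (-0.026)(-2.024) = 0.9474; argument = -0.379 + (-2.024)/0.9474 = -2.5154 → -2.52.
α₁ = Φ(-2.52) = 0.0059; rank = round(400 × 0.0059) = 2; θ*₍2₎ = 4.71.
Upper: z₀ + z₂ = 1.266; 1 − a(z₀+z₂) = 1.0329; argument = 0.8467 → 0.85; α₂ = 0.8023; rank = 321; θ*₍321₎ = 9.91.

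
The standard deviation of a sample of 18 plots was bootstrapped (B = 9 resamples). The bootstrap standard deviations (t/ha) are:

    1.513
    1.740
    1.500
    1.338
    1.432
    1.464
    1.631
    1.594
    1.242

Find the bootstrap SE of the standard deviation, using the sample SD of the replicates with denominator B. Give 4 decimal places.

Bootstrap SE is the standard deviation of the 9 replicate standard deviations.
Mean of replicates: (1.513 + 1.740 + 1.500 + 1.338 + 1.432 + 1.464 + 1.631 + 1.594 + 1.242) / 9 = 13.45400 / 9 = 1.49489
Sum of squared deviations: (+0.01811)² + (+0.24511)² + (+0.00511)² + (−0.15689)² + (−0.06289)² + (−0.03089)² + (+0.13611)² + (+0.09911)² + (−0.25289)² = 0.18226
Variance = 0.18226 / 9 = 0.02025
SE* = √0.02025

SE* = 0.1423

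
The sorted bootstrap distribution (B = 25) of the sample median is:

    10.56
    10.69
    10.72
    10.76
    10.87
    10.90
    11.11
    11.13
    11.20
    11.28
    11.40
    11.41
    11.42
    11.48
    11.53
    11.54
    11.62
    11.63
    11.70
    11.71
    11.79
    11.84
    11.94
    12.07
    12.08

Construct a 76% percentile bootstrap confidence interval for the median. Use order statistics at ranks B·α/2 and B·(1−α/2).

α = 0.24; lower rank = 25 × 0.120 = 3; upper rank = 25 × 0.880 = 22.
The 3rd smallest replicate is 10.72; the 22nd is 11.84.

(10.72, 11.84)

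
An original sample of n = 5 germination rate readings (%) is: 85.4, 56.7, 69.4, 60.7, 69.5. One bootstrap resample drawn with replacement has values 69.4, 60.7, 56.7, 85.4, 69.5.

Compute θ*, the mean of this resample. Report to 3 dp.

θ* = 68.340

Mean = (69.4 + 60.7 + 56.7 + 85.4 + 69.5) / 5 = 341.70 / 5 = 68.340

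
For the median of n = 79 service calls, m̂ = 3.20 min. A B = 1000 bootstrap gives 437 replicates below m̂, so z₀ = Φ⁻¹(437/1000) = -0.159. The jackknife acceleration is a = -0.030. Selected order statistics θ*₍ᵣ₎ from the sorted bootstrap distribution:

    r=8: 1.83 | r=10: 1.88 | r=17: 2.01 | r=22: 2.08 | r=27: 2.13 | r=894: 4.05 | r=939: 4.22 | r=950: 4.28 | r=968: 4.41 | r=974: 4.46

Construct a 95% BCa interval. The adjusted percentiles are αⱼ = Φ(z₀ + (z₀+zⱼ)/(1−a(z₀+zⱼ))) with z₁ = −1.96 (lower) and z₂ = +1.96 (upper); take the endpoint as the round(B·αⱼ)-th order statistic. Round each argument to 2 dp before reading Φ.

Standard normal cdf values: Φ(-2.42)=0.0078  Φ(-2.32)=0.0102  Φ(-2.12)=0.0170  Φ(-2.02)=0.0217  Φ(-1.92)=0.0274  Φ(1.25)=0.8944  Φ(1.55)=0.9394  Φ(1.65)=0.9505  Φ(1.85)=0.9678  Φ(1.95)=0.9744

(1.83, 4.22)

Lower: z₀ + z₁ = -0.159 + (-1.960) = -2.119; 1 − a(z₀+z₁) = 1 − (-0.030)(-2.119) = 0.9364; argument = -0.159 + (-2.119)/0.9364 = -2.4218 → -2.42.
α₁ = Φ(-2.42) = 0.0078; rank = round(1000 × 0.0078) = 8; θ*₍8₎ = 1.83.
Upper: z₀ + z₂ = 1.801; 1 − a(z₀+z₂) = 1.0540; argument = 1.5497 → 1.55; α₂ = 0.9394; rank = 939; θ*₍939₎ = 4.22.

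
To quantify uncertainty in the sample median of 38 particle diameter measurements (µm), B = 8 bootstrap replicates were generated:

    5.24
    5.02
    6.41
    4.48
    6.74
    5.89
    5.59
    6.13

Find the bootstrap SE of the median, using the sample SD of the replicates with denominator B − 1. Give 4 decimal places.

Bootstrap SE is the standard deviation of the 8 replicate medians.
Mean of replicates: (5.24 + 5.02 + 6.41 + 4.48 + 6.74 + 5.89 + 5.59 + 6.13) / 8 = 45.50000 / 8 = 5.68750
Sum of squared deviations: (−0.44750)² + (−0.66750)² + (+0.72250)² + (−1.20750)² + (+1.05250)² + (+0.20250)² + (−0.09750)² + (+0.44250)² = 3.97995
Variance = 3.97995 / 7 = 0.56856
SE* = √0.56856

SE* = 0.7540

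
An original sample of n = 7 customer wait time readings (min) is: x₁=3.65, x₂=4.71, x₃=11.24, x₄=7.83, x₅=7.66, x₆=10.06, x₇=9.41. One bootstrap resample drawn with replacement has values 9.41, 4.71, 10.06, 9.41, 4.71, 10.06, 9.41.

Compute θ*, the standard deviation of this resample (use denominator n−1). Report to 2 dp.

Mean = 8.2529; sum of squared deviations = 35.6521
s² = 35.6521 / 6 = 5.9420
s = √5.9420 = 2.44

θ* = 2.44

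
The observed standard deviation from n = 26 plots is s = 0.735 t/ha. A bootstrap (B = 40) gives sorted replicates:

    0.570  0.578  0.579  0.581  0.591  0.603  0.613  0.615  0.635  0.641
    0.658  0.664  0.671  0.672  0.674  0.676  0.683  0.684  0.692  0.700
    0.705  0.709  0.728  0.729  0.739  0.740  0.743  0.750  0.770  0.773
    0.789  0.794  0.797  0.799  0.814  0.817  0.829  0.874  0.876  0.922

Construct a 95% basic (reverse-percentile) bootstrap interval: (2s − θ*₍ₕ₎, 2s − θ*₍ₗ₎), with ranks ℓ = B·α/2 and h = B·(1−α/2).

(0.594, 0.900)

Percentile endpoints at ranks 1 and 39: θ*₍1₎ = 0.570, θ*₍39₎ = 0.876.
Basic interval reflects these around s:
  lower = 2 × 0.735 − 0.876 = 0.594
  upper = 2 × 0.735 − 0.570 = 0.900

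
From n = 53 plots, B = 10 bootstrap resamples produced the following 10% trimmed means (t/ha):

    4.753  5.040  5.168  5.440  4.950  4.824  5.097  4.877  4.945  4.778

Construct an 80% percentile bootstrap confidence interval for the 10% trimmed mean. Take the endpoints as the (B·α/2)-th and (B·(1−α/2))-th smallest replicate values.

(4.753, 5.168)

Sorted replicates: 4.753, 4.778, 4.824, 4.877, 4.945, 4.950, 5.040, 5.097, 5.168, 5.440
α = 0.20; lower rank = 10 × 0.100 = 1; upper rank = 10 × 0.900 = 9.
The 1st smallest replicate is 4.753; the 9th is 5.168.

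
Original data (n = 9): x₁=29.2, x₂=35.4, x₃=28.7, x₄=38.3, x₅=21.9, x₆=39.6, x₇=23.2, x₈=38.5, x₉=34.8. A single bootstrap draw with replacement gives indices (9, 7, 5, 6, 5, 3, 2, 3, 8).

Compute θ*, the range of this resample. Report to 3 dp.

Resample values: 34.8, 23.2, 21.9, 39.6, 21.9, 28.7, 35.4, 28.7, 38.5.
Range = 39.6 − 21.9 = 17.700

θ* = 17.700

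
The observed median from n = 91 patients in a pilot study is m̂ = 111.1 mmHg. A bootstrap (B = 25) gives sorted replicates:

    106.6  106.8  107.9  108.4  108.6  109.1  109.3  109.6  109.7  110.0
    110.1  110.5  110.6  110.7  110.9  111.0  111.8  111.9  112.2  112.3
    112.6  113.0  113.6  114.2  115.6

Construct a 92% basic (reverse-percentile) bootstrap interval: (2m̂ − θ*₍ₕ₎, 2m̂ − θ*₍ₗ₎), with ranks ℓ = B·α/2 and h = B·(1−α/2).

(108.0, 115.6)

Percentile endpoints at ranks 1 and 24: θ*₍1₎ = 106.6, θ*₍24₎ = 114.2.
Basic interval reflects these around m̂:
  lower = 2 × 111.1 − 114.2 = 108.0
  upper = 2 × 111.1 − 106.6 = 115.6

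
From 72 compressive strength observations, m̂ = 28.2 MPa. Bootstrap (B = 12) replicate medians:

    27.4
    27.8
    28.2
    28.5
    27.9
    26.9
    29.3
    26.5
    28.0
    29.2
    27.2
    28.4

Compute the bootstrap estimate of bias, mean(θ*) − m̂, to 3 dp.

bias = −0.258

mean(θ*) = (27.4 + 27.8 + 28.2 + 28.5 + 27.9 + 26.9 + 29.3 + 26.5 + 28.0 + 29.2 + 27.2 + 28.4) / 12 = 27.9417
bias = 27.9417 − 28.2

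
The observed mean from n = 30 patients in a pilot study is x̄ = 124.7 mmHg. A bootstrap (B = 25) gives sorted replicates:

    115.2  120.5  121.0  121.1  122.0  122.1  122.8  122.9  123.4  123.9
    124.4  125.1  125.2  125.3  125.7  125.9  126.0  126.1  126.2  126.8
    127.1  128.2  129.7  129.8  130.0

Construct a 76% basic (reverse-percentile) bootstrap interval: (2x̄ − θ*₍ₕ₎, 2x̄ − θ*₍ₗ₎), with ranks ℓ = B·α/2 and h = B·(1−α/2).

Percentile endpoints at ranks 3 and 22: θ*₍3₎ = 121.0, θ*₍22₎ = 128.2.
Basic interval reflects these around x̄:
  lower = 2 × 124.7 − 128.2 = 121.2
  upper = 2 × 124.7 − 121.0 = 128.4

(121.2, 128.4)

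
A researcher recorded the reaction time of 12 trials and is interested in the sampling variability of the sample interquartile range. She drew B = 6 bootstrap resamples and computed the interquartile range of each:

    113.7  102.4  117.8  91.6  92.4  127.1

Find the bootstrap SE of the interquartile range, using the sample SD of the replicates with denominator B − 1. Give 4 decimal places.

Bootstrap SE is the standard deviation of the 6 replicate interquartile ranges.
Mean of replicates: (113.7 + 102.4 + 117.8 + 91.6 + 92.4 + 127.1) / 6 = 645.00000 / 6 = 107.50000
Sum of squared deviations: (+6.20000)² + (−5.10000)² + (+10.30000)² + (−15.90000)² + (−15.10000)² + (+19.60000)² = 1035.52000
Variance = 1035.52000 / 5 = 207.10400
SE* = √207.10400

SE* = 14.3911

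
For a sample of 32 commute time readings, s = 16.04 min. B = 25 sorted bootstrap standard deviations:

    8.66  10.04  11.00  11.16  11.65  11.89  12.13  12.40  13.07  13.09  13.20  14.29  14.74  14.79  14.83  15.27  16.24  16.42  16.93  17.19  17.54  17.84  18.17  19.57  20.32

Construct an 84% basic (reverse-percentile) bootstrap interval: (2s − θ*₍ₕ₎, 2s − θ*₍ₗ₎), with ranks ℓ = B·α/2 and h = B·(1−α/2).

(13.91, 22.04)

Percentile endpoints at ranks 2 and 23: θ*₍2₎ = 10.04, θ*₍23₎ = 18.17.
Basic interval reflects these around s:
  lower = 2 × 16.04 − 18.17 = 13.91
  upper = 2 × 16.04 − 10.04 = 22.04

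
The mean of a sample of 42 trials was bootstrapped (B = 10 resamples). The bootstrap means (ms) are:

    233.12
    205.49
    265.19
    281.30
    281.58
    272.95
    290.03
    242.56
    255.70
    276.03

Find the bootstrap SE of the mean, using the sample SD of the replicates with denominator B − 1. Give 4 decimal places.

Bootstrap SE is the standard deviation of the 10 replicate means.
Mean of replicates: (233.12 + 205.49 + 265.19 + 281.30 + 281.58 + 272.95 + 290.03 + 242.56 + 255.70 + 276.03) / 10 = 2603.95000 / 10 = 260.39500
Sum of squared deviations: (−27.27500)² + (−54.90500)² + (+4.79500)² + (+20.90500)² + (+21.18500)² + (+12.55500)² + (+29.63500)² + (−17.83500)² + (−4.69500)² + (+15.63500)² = 6287.74465
Variance = 6287.74465 / 9 = 698.63829
SE* = √698.63829

SE* = 26.4318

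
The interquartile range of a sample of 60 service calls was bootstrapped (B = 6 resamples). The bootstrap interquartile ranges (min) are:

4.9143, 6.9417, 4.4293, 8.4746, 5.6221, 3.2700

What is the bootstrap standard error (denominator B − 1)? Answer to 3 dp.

SE* = 1.862

Bootstrap SE is the standard deviation of the 6 replicate interquartile ranges.
Mean of replicates: (4.9143 + 6.9417 + 4.4293 + 8.4746 + 5.6221 + 3.2700) / 6 = 33.65200 / 6 = 5.60867
Sum of squared deviations: (−0.69437)² + (+1.33303)² + (−1.17937)² + (+2.86593)² + (+0.01343)² + (−2.33867)² = 17.33314
Variance = 17.33314 / 5 = 3.46663
SE* = √3.46663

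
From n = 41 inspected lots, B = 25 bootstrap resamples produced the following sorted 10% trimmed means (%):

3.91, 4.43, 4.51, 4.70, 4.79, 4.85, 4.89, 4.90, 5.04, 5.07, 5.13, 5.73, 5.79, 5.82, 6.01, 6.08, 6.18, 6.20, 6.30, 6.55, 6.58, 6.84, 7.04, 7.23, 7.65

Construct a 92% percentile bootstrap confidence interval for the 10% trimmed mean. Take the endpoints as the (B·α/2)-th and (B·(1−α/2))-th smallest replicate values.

(3.91, 7.23)

α = 0.08; lower rank = 25 × 0.040 = 1; upper rank = 25 × 0.960 = 24.
The 1st smallest replicate is 3.91; the 24th is 7.23.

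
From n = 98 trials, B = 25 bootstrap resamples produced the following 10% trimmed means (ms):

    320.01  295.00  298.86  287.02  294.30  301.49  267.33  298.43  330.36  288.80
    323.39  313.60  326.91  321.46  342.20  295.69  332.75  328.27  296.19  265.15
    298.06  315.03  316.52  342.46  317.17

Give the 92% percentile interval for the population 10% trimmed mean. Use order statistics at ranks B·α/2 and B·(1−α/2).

(265.15, 342.20)

Sorted replicates: 265.15, 267.33, 287.02, 288.80, 294.30, 295.00, 295.69, 296.19, 298.06, 298.43, 298.86, 301.49, 313.60, 315.03, 316.52, 317.17, 320.01, 321.46, 323.39, 326.91, 328.27, 330.36, 332.75, 342.20, 342.46
α = 0.08; lower rank = 25 × 0.040 = 1; upper rank = 25 × 0.960 = 24.
The 1st smallest replicate is 265.15; the 24th is 342.20.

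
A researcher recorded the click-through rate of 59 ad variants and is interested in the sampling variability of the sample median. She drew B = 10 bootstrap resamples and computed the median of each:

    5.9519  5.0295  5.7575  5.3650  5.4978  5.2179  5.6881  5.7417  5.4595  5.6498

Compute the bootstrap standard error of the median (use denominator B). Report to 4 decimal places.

Bootstrap SE is the standard deviation of the 10 replicate medians.
Mean of replicates: (5.9519 + 5.0295 + 5.7575 + 5.3650 + 5.4978 + 5.2179 + 5.6881 + 5.7417 + 5.4595 + 5.6498) / 10 = 55.35870 / 10 = 5.53587
Sum of squared deviations: (+0.41603)² + (−0.50637)² + (+0.22163)² + (−0.17087)² + (−0.03807)² + (−0.31797)² + (+0.15223)² + (+0.20583)² + (−0.07637)² + (+0.11393)² = 0.69471
Variance = 0.69471 / 10 = 0.06947
SE* = √0.06947

SE* = 0.2636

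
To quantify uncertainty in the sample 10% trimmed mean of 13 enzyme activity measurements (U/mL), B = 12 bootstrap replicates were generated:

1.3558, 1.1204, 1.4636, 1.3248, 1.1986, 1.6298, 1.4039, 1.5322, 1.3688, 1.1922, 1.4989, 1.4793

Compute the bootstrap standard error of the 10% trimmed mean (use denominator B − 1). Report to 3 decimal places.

Bootstrap SE is the standard deviation of the 12 replicate 10% trimmed means.
Mean of replicates: (1.3558 + 1.1204 + 1.4636 + 1.3248 + 1.1986 + 1.6298 + 1.4039 + 1.5322 + 1.3688 + 1.1922 + 1.4989 + 1.4793) / 12 = 16.56830 / 12 = 1.38069
Sum of squared deviations: (−0.02489)² + (−0.26029)² + (+0.08291)² + (−0.05589)² + (−0.18209)² + (+0.24911)² + (+0.02321)² + (+0.15151)² + (−0.01189)² + (−0.18849)² + (+0.11821)² + (+0.09861)² = 0.25644
Variance = 0.25644 / 11 = 0.02331
SE* = √0.02331

SE* = 0.153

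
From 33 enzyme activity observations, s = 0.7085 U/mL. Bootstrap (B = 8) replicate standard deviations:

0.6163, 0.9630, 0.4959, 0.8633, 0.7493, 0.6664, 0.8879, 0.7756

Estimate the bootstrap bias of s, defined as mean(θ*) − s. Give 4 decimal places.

mean(θ*) = (0.6163 + 0.9630 + 0.4959 + 0.8633 + 0.7493 + 0.6664 + 0.8879 + 0.7756) / 8 = 0.75221
bias = 0.75221 − 0.7085

bias = +0.0437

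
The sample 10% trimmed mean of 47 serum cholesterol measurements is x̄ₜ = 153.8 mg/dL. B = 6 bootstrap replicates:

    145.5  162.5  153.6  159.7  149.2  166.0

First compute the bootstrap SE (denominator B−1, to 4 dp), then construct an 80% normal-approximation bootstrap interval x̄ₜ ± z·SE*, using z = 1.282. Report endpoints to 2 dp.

(143.57, 164.03)

Mean of replicates = 156.0833; sum of squared deviations = 318.1483; SE* = √(318.1483/5) = 7.9768
Margin = 1.282 × 7.9768 = 10.226
Interval: 153.8 ± 10.226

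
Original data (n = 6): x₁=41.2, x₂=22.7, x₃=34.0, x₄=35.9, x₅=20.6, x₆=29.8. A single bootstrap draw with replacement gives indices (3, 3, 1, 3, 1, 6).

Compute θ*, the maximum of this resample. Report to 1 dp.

Resample values: 34.0, 34.0, 41.2, 34.0, 41.2, 29.8.
Maximum = 41.2

θ* = 41.2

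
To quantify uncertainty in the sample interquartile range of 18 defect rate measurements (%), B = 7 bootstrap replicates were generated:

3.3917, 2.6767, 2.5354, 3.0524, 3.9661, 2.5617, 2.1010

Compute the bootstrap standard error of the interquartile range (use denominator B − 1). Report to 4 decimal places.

SE* = 0.6241

Bootstrap SE is the standard deviation of the 7 replicate interquartile ranges.
Mean of replicates: (3.3917 + 2.6767 + 2.5354 + 3.0524 + 3.9661 + 2.5617 + 2.1010) / 7 = 20.28500 / 7 = 2.89786
Sum of squared deviations: (+0.49384)² + (−0.22116)² + (−0.36246)² + (+0.15454)² + (+1.06824)² + (−0.33616)² + (−0.79686)² = 2.33718
Variance = 2.33718 / 6 = 0.38953
SE* = √0.38953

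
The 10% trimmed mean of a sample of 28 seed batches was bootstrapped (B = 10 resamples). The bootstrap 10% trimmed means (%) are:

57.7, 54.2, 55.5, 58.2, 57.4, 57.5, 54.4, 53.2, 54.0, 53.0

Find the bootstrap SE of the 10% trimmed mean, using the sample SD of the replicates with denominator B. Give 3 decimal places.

SE* = 1.909

Bootstrap SE is the standard deviation of the 10 replicate 10% trimmed means.
Mean of replicates: (57.7 + 54.2 + 55.5 + 58.2 + 57.4 + 57.5 + 54.4 + 53.2 + 54.0 + 53.0) / 10 = 555.1000 / 10 = 55.5100
Sum of squared deviations: (+2.1900)² + (−1.3100)² + (−0.0100)² + (+2.6900)² + (+1.8900)² + (+1.9900)² + (−1.1100)² + (−2.3100)² + (−1.5100)² + (−2.5100)² = 36.4290
Variance = 36.4290 / 10 = 3.6429
SE* = √3.6429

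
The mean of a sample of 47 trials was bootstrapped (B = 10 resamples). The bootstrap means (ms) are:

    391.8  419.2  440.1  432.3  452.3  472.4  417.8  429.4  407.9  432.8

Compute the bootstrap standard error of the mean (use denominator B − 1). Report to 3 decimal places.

SE* = 22.662

Bootstrap SE is the standard deviation of the 10 replicate means.
Mean of replicates: (391.8 + 419.2 + 440.1 + 432.3 + 452.3 + 472.4 + 417.8 + 429.4 + 407.9 + 432.8) / 10 = 4296.0000 / 10 = 429.6000
Sum of squared deviations: (−37.8000)² + (−10.4000)² + (+10.5000)² + (+2.7000)² + (+22.7000)² + (+42.8000)² + (−11.8000)² + (−0.2000)² + (−21.7000)² + (+3.2000)² = 4622.0800
Variance = 4622.0800 / 9 = 513.5644
SE* = √513.5644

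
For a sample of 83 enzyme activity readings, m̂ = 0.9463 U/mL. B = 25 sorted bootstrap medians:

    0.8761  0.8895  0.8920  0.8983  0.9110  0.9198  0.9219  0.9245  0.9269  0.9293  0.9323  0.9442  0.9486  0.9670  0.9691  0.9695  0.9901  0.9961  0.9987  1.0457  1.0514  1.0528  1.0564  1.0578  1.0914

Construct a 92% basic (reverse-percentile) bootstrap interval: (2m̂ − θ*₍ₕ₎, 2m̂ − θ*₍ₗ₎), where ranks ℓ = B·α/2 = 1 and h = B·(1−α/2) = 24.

Percentile endpoints at ranks 1 and 24: θ*₍1₎ = 0.8761, θ*₍24₎ = 1.0578.
Basic interval reflects these around m̂:
  lower = 2 × 0.9463 − 1.0578 = 0.8348
  upper = 2 × 0.9463 − 0.8761 = 1.0165

(0.8348, 1.0165)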